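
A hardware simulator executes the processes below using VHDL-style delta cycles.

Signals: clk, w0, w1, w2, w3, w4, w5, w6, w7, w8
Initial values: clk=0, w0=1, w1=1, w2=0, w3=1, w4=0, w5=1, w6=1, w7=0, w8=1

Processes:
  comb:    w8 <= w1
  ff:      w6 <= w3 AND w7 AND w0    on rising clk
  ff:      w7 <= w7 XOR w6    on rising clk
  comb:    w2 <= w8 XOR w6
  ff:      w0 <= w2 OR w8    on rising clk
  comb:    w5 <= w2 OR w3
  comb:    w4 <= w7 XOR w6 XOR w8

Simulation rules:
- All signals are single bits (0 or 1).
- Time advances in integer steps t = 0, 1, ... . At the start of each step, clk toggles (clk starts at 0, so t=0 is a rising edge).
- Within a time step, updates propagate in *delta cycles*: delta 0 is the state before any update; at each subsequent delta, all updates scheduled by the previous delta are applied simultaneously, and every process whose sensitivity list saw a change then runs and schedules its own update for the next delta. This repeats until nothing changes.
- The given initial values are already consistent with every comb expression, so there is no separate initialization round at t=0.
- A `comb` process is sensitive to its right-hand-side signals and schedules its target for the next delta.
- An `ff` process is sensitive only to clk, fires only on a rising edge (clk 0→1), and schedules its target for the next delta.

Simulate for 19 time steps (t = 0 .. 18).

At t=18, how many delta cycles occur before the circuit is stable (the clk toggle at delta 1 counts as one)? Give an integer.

3

t0.Δ0 w6=1 w3=1 w5=1 w0=1 w4=0 w2=0 w1=1 clk=0 w8=1 w7=0
t0.Δ1 w6=1 w3=1 w5=1 w0=1 w4=0 w2=0 w1=1 clk=1 w8=1 w7=0
t0.Δ2 w6=0 w3=1 w5=1 w0=1 w4=0 w2=0 w1=1 clk=1 w8=1 w7=1
t0.Δ3 w6=0 w3=1 w5=1 w0=1 w4=0 w2=1 w1=1 clk=1 w8=1 w7=1
t1.Δ0 w6=0 w3=1 w5=1 w0=1 w4=0 w2=1 w1=1 clk=1 w8=1 w7=1
t1.Δ1 w6=0 w3=1 w5=1 w0=1 w4=0 w2=1 w1=1 clk=0 w8=1 w7=1
t2.Δ0 w6=0 w3=1 w5=1 w0=1 w4=0 w2=1 w1=1 clk=0 w8=1 w7=1
t2.Δ1 w6=0 w3=1 w5=1 w0=1 w4=0 w2=1 w1=1 clk=1 w8=1 w7=1
t2.Δ2 w6=1 w3=1 w5=1 w0=1 w4=0 w2=1 w1=1 clk=1 w8=1 w7=1
t2.Δ3 w6=1 w3=1 w5=1 w0=1 w4=1 w2=0 w1=1 clk=1 w8=1 w7=1
t3.Δ0 w6=1 w3=1 w5=1 w0=1 w4=1 w2=0 w1=1 clk=1 w8=1 w7=1
t3.Δ1 w6=1 w3=1 w5=1 w0=1 w4=1 w2=0 w1=1 clk=0 w8=1 w7=1
t4.Δ0 w6=1 w3=1 w5=1 w0=1 w4=1 w2=0 w1=1 clk=0 w8=1 w7=1
t4.Δ1 w6=1 w3=1 w5=1 w0=1 w4=1 w2=0 w1=1 clk=1 w8=1 w7=1
t4.Δ2 w6=1 w3=1 w5=1 w0=1 w4=1 w2=0 w1=1 clk=1 w8=1 w7=0
t4.Δ3 w6=1 w3=1 w5=1 w0=1 w4=0 w2=0 w1=1 clk=1 w8=1 w7=0
t5.Δ0 w6=1 w3=1 w5=1 w0=1 w4=0 w2=0 w1=1 clk=1 w8=1 w7=0
t5.Δ1 w6=1 w3=1 w5=1 w0=1 w4=0 w2=0 w1=1 clk=0 w8=1 w7=0
t6.Δ0 w6=1 w3=1 w5=1 w0=1 w4=0 w2=0 w1=1 clk=0 w8=1 w7=0
t6.Δ1 w6=1 w3=1 w5=1 w0=1 w4=0 w2=0 w1=1 clk=1 w8=1 w7=0
t6.Δ2 w6=0 w3=1 w5=1 w0=1 w4=0 w2=0 w1=1 clk=1 w8=1 w7=1
t6.Δ3 w6=0 w3=1 w5=1 w0=1 w4=0 w2=1 w1=1 clk=1 w8=1 w7=1
t7.Δ0 w6=0 w3=1 w5=1 w0=1 w4=0 w2=1 w1=1 clk=1 w8=1 w7=1
t7.Δ1 w6=0 w3=1 w5=1 w0=1 w4=0 w2=1 w1=1 clk=0 w8=1 w7=1
t8.Δ0 w6=0 w3=1 w5=1 w0=1 w4=0 w2=1 w1=1 clk=0 w8=1 w7=1
t8.Δ1 w6=0 w3=1 w5=1 w0=1 w4=0 w2=1 w1=1 clk=1 w8=1 w7=1
t8.Δ2 w6=1 w3=1 w5=1 w0=1 w4=0 w2=1 w1=1 clk=1 w8=1 w7=1
t8.Δ3 w6=1 w3=1 w5=1 w0=1 w4=1 w2=0 w1=1 clk=1 w8=1 w7=1
t9.Δ0 w6=1 w3=1 w5=1 w0=1 w4=1 w2=0 w1=1 clk=1 w8=1 w7=1
t9.Δ1 w6=1 w3=1 w5=1 w0=1 w4=1 w2=0 w1=1 clk=0 w8=1 w7=1
t10.Δ0 w6=1 w3=1 w5=1 w0=1 w4=1 w2=0 w1=1 clk=0 w8=1 w7=1
t10.Δ1 w6=1 w3=1 w5=1 w0=1 w4=1 w2=0 w1=1 clk=1 w8=1 w7=1
t10.Δ2 w6=1 w3=1 w5=1 w0=1 w4=1 w2=0 w1=1 clk=1 w8=1 w7=0
t10.Δ3 w6=1 w3=1 w5=1 w0=1 w4=0 w2=0 w1=1 clk=1 w8=1 w7=0
t11.Δ0 w6=1 w3=1 w5=1 w0=1 w4=0 w2=0 w1=1 clk=1 w8=1 w7=0
t11.Δ1 w6=1 w3=1 w5=1 w0=1 w4=0 w2=0 w1=1 clk=0 w8=1 w7=0
t12.Δ0 w6=1 w3=1 w5=1 w0=1 w4=0 w2=0 w1=1 clk=0 w8=1 w7=0
t12.Δ1 w6=1 w3=1 w5=1 w0=1 w4=0 w2=0 w1=1 clk=1 w8=1 w7=0
t12.Δ2 w6=0 w3=1 w5=1 w0=1 w4=0 w2=0 w1=1 clk=1 w8=1 w7=1
t12.Δ3 w6=0 w3=1 w5=1 w0=1 w4=0 w2=1 w1=1 clk=1 w8=1 w7=1
t13.Δ0 w6=0 w3=1 w5=1 w0=1 w4=0 w2=1 w1=1 clk=1 w8=1 w7=1
t13.Δ1 w6=0 w3=1 w5=1 w0=1 w4=0 w2=1 w1=1 clk=0 w8=1 w7=1
t14.Δ0 w6=0 w3=1 w5=1 w0=1 w4=0 w2=1 w1=1 clk=0 w8=1 w7=1
t14.Δ1 w6=0 w3=1 w5=1 w0=1 w4=0 w2=1 w1=1 clk=1 w8=1 w7=1
t14.Δ2 w6=1 w3=1 w5=1 w0=1 w4=0 w2=1 w1=1 clk=1 w8=1 w7=1
t14.Δ3 w6=1 w3=1 w5=1 w0=1 w4=1 w2=0 w1=1 clk=1 w8=1 w7=1
t15.Δ0 w6=1 w3=1 w5=1 w0=1 w4=1 w2=0 w1=1 clk=1 w8=1 w7=1
t15.Δ1 w6=1 w3=1 w5=1 w0=1 w4=1 w2=0 w1=1 clk=0 w8=1 w7=1
t16.Δ0 w6=1 w3=1 w5=1 w0=1 w4=1 w2=0 w1=1 clk=0 w8=1 w7=1
t16.Δ1 w6=1 w3=1 w5=1 w0=1 w4=1 w2=0 w1=1 clk=1 w8=1 w7=1
t16.Δ2 w6=1 w3=1 w5=1 w0=1 w4=1 w2=0 w1=1 clk=1 w8=1 w7=0
t16.Δ3 w6=1 w3=1 w5=1 w0=1 w4=0 w2=0 w1=1 clk=1 w8=1 w7=0
t17.Δ0 w6=1 w3=1 w5=1 w0=1 w4=0 w2=0 w1=1 clk=1 w8=1 w7=0
t17.Δ1 w6=1 w3=1 w5=1 w0=1 w4=0 w2=0 w1=1 clk=0 w8=1 w7=0
t18.Δ0 w6=1 w3=1 w5=1 w0=1 w4=0 w2=0 w1=1 clk=0 w8=1 w7=0
t18.Δ1 w6=1 w3=1 w5=1 w0=1 w4=0 w2=0 w1=1 clk=1 w8=1 w7=0
t18.Δ2 w6=0 w3=1 w5=1 w0=1 w4=0 w2=0 w1=1 clk=1 w8=1 w7=1
t18.Δ3 w6=0 w3=1 w5=1 w0=1 w4=0 w2=1 w1=1 clk=1 w8=1 w7=1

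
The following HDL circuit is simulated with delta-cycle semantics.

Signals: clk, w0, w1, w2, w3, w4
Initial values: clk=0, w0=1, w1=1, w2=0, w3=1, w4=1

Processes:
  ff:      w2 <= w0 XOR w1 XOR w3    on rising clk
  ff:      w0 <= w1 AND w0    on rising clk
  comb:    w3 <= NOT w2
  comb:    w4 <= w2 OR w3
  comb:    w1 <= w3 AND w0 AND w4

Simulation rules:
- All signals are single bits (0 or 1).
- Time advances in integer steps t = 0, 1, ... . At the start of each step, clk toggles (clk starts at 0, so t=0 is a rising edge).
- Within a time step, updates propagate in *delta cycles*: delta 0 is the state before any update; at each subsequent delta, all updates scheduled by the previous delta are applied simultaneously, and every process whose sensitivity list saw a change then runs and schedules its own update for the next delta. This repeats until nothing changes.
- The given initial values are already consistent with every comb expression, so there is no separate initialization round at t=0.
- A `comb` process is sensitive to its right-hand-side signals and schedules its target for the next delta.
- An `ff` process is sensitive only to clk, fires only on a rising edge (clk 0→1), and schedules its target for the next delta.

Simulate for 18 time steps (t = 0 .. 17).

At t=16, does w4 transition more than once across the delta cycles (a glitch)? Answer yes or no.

t=0 Δ0: w1=1 w2=0 clk=0 w4=1 w0=1 w3=1
  Δ1: clk:0→1
  Δ2: w2:0→1
  Δ3: w3:1→0
  Δ4: w1:1→0
  (4Δ to stable)
t=1 Δ0: w1=0 w2=1 clk=1 w4=1 w0=1 w3=0
  Δ1: clk:1→0
  (1Δ to stable)
t=2 Δ0: w1=0 w2=1 clk=0 w4=1 w0=1 w3=0
  Δ1: clk:0→1
  Δ2: w0:1→0
  (2Δ to stable)
t=3 Δ0: w1=0 w2=1 clk=1 w4=1 w0=0 w3=0
  Δ1: clk:1→0
  (1Δ to stable)
t=4 Δ0: w1=0 w2=1 clk=0 w4=1 w0=0 w3=0
  Δ1: clk:0→1
  Δ2: w2:1→0
  Δ3: w4:1→0, w3:0→1
  Δ4: w4:0→1
  (4Δ to stable)
t=5 Δ0: w1=0 w2=0 clk=1 w4=1 w0=0 w3=1
  Δ1: clk:1→0
  (1Δ to stable)
t=6 Δ0: w1=0 w2=0 clk=0 w4=1 w0=0 w3=1
  Δ1: clk:0→1
  Δ2: w2:0→1
  Δ3: w3:1→0
  (3Δ to stable)
t=7 Δ0: w1=0 w2=1 clk=1 w4=1 w0=0 w3=0
  Δ1: clk:1→0
  (1Δ to stable)
t=8 Δ0: w1=0 w2=1 clk=0 w4=1 w0=0 w3=0
  Δ1: clk:0→1
  Δ2: w2:1→0
  Δ3: w4:1→0, w3:0→1
  Δ4: w4:0→1
  (4Δ to stable)
t=9 Δ0: w1=0 w2=0 clk=1 w4=1 w0=0 w3=1
  Δ1: clk:1→0
  (1Δ to stable)
t=10 Δ0: w1=0 w2=0 clk=0 w4=1 w0=0 w3=1
  Δ1: clk:0→1
  Δ2: w2:0→1
  Δ3: w3:1→0
  (3Δ to stable)
t=11 Δ0: w1=0 w2=1 clk=1 w4=1 w0=0 w3=0
  Δ1: clk:1→0
  (1Δ to stable)
t=12 Δ0: w1=0 w2=1 clk=0 w4=1 w0=0 w3=0
  Δ1: clk:0→1
  Δ2: w2:1→0
  Δ3: w4:1→0, w3:0→1
  Δ4: w4:0→1
  (4Δ to stable)
t=13 Δ0: w1=0 w2=0 clk=1 w4=1 w0=0 w3=1
  Δ1: clk:1→0
  (1Δ to stable)
t=14 Δ0: w1=0 w2=0 clk=0 w4=1 w0=0 w3=1
  Δ1: clk:0→1
  Δ2: w2:0→1
  Δ3: w3:1→0
  (3Δ to stable)
t=15 Δ0: w1=0 w2=1 clk=1 w4=1 w0=0 w3=0
  Δ1: clk:1→0
  (1Δ to stable)
t=16 Δ0: w1=0 w2=1 clk=0 w4=1 w0=0 w3=0
  Δ1: clk:0→1
  Δ2: w2:1→0
  Δ3: w4:1→0, w3:0→1
  Δ4: w4:0→1
  (4Δ to stable)
t=17 Δ0: w1=0 w2=0 clk=1 w4=1 w0=0 w3=1
  Δ1: clk:1→0
  (1Δ to stable)

yes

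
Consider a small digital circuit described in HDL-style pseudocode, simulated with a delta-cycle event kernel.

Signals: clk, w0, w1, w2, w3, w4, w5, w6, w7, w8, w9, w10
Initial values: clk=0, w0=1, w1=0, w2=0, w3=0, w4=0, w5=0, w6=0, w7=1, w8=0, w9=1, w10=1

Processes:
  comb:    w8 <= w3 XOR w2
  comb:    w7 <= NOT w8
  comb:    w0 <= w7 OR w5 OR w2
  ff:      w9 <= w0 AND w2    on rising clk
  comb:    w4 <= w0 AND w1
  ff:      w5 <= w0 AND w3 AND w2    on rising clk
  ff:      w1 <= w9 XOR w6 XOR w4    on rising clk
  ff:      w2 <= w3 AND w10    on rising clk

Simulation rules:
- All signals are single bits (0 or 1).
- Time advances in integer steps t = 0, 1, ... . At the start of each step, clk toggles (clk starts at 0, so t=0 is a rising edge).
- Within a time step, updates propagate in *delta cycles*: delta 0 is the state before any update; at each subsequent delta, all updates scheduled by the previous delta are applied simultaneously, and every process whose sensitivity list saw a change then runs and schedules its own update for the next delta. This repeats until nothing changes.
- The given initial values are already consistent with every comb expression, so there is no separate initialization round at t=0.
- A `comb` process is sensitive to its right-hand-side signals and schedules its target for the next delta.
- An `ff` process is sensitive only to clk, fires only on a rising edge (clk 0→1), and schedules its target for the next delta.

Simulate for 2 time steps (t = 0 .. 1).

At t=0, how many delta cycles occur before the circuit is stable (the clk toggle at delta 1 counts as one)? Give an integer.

[bits: w3,w10,w8,w9,w5,w4,w6,w0,clk,w2,w1,w7]
t=0: Δ0=010100010001 Δ1=010100011001 Δ2=010000011011 Δ3=010001011011 | 3Δ
t=1: Δ0=010001011011 Δ1=010001010011 | 1Δ

3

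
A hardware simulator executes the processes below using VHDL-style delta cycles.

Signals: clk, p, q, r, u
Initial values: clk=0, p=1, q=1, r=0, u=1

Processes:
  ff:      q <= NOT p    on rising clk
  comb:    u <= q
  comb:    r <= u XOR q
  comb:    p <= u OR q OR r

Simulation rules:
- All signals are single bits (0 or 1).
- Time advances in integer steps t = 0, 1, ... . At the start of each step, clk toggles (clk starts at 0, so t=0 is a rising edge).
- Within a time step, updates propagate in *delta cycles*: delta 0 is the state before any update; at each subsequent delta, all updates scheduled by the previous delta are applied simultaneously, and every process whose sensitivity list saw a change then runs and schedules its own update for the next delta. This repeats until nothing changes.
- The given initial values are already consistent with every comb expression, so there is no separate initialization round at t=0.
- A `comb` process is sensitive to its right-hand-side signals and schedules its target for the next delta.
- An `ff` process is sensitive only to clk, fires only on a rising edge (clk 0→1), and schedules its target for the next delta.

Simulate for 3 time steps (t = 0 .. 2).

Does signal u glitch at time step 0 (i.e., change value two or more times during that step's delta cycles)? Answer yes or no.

no

t=0 Δ0: p=1 r=0 u=1 q=1 clk=0
  Δ1: clk:0→1
  Δ2: q:1→0
  Δ3: r:0→1, u:1→0
  Δ4: r:1→0
  Δ5: p:1→0
  (5Δ to stable)
t=1 Δ0: p=0 r=0 u=0 q=0 clk=1
  Δ1: clk:1→0
  (1Δ to stable)
t=2 Δ0: p=0 r=0 u=0 q=0 clk=0
  Δ1: clk:0→1
  Δ2: q:0→1
  Δ3: p:0→1, r:0→1, u:0→1
  Δ4: r:1→0
  (4Δ to stable)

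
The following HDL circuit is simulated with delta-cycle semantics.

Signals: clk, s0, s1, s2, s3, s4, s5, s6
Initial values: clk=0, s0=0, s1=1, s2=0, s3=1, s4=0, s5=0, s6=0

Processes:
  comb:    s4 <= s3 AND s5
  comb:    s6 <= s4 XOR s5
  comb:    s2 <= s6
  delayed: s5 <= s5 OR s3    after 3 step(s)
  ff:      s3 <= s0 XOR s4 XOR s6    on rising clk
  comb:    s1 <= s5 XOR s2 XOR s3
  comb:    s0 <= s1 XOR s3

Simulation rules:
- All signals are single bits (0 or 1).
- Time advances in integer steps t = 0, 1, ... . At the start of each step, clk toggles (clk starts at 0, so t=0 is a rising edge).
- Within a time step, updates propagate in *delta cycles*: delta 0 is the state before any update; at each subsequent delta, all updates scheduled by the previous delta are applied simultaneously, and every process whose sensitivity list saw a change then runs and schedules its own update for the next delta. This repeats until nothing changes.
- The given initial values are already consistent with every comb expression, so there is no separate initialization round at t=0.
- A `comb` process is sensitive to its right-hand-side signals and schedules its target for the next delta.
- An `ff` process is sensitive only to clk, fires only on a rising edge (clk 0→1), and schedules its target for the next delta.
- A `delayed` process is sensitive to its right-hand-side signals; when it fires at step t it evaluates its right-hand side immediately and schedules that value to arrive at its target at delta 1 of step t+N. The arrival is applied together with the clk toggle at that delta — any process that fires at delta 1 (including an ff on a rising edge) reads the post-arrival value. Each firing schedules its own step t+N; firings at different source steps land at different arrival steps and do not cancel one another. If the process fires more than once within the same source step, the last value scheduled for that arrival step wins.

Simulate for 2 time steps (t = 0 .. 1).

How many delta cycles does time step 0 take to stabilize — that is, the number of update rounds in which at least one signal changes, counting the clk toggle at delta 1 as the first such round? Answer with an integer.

4

[bits: s2,s4,s3,s5,s6,clk,s1,s0]
t=0: Δ0=00100010 Δ1=00100110 Δ2=00000110 Δ3=00000101 Δ4=00000100 | 4Δ
t=1: Δ0=00000100 Δ1=00000000 | 1Δ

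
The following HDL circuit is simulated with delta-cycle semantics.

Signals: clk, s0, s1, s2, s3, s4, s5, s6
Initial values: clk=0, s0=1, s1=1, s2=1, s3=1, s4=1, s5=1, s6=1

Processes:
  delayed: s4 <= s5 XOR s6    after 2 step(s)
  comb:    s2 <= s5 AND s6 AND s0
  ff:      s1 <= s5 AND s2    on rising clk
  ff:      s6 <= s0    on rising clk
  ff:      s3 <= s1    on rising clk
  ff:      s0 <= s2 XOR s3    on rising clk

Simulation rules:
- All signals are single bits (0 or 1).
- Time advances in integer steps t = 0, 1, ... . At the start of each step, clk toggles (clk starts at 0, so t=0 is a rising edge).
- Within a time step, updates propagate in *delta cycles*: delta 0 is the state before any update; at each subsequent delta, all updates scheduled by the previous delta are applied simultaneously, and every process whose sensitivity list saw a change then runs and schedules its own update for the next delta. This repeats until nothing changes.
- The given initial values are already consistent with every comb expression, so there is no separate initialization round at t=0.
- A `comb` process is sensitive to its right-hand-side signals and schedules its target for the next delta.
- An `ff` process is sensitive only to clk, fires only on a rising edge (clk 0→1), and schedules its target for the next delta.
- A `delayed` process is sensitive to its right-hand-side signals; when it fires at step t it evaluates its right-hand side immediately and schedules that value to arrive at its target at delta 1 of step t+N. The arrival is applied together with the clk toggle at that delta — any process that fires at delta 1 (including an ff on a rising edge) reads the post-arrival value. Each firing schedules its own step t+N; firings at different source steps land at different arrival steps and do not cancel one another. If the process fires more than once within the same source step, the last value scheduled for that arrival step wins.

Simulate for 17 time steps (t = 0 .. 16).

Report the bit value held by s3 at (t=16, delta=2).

[bits: s3,s1,s4,s2,s6,s0,clk,s5]
t=0: Δ0=11111101 Δ1=11111111 Δ2=11111011 Δ3=11101011 | 3Δ
t=1: Δ0=11101011 Δ1=11101001 | 1Δ
t=2: Δ0=11101001 Δ1=11101011 Δ2=10100111 | 2Δ
t=3: Δ0=10100111 Δ1=10100101 | 1Δ
t=4: Δ0=10100101 Δ1=10100111 Δ2=00101111 Δ3=00111111 | 3Δ
t=5: Δ0=00111111 Δ1=00111101 | 1Δ
t=6: Δ0=00111101 Δ1=00011111 Δ2=01011111 | 2Δ
t=7: Δ0=01011111 Δ1=01011101 | 1Δ
t=8: Δ0=01011101 Δ1=01011111 Δ2=11011111 | 2Δ
t=9: Δ0=11011111 Δ1=11011101 | 1Δ
t=10: Δ0=11011101 Δ1=11011111 Δ2=11011011 Δ3=11001011 | 3Δ
t=11: Δ0=11001011 Δ1=11001001 | 1Δ
t=12: Δ0=11001001 Δ1=11001011 Δ2=10000111 | 2Δ
t=13: Δ0=10000111 Δ1=10000101 | 1Δ
t=14: Δ0=10000101 Δ1=10100111 Δ2=00101111 Δ3=00111111 | 3Δ
t=15: Δ0=00111111 Δ1=00111101 | 1Δ
t=16: Δ0=00111101 Δ1=00011111 Δ2=01011111 | 2Δ

0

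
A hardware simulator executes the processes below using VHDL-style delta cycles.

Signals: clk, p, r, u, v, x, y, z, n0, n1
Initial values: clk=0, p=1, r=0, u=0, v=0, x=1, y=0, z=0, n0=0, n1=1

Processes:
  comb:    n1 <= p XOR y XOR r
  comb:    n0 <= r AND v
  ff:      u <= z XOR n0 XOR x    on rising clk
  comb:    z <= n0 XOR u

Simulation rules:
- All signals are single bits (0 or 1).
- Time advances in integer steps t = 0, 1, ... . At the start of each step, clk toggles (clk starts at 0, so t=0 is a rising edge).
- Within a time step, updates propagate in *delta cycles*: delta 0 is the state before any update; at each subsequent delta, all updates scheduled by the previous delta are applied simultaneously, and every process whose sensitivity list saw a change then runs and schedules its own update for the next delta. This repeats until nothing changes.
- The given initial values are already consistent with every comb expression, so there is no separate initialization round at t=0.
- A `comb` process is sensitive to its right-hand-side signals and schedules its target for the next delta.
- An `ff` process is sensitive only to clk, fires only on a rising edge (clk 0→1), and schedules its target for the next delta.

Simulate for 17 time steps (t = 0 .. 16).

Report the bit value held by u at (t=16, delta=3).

1

[bits: r,x,p,u,n0,y,clk,v,z,n1]
t=0: Δ0=0110000001 Δ1=0110001001 Δ2=0111001001 Δ3=0111001011 | 3Δ
t=1: Δ0=0111001011 Δ1=0111000011 | 1Δ
t=2: Δ0=0111000011 Δ1=0111001011 Δ2=0110001011 Δ3=0110001001 | 3Δ
t=3: Δ0=0110001001 Δ1=0110000001 | 1Δ
t=4: Δ0=0110000001 Δ1=0110001001 Δ2=0111001001 Δ3=0111001011 | 3Δ
t=5: Δ0=0111001011 Δ1=0111000011 | 1Δ
t=6: Δ0=0111000011 Δ1=0111001011 Δ2=0110001011 Δ3=0110001001 | 3Δ
t=7: Δ0=0110001001 Δ1=0110000001 | 1Δ
t=8: Δ0=0110000001 Δ1=0110001001 Δ2=0111001001 Δ3=0111001011 | 3Δ
t=9: Δ0=0111001011 Δ1=0111000011 | 1Δ
t=10: Δ0=0111000011 Δ1=0111001011 Δ2=0110001011 Δ3=0110001001 | 3Δ
t=11: Δ0=0110001001 Δ1=0110000001 | 1Δ
t=12: Δ0=0110000001 Δ1=0110001001 Δ2=0111001001 Δ3=0111001011 | 3Δ
t=13: Δ0=0111001011 Δ1=0111000011 | 1Δ
t=14: Δ0=0111000011 Δ1=0111001011 Δ2=0110001011 Δ3=0110001001 | 3Δ
t=15: Δ0=0110001001 Δ1=0110000001 | 1Δ
t=16: Δ0=0110000001 Δ1=0110001001 Δ2=0111001001 Δ3=0111001011 | 3Δ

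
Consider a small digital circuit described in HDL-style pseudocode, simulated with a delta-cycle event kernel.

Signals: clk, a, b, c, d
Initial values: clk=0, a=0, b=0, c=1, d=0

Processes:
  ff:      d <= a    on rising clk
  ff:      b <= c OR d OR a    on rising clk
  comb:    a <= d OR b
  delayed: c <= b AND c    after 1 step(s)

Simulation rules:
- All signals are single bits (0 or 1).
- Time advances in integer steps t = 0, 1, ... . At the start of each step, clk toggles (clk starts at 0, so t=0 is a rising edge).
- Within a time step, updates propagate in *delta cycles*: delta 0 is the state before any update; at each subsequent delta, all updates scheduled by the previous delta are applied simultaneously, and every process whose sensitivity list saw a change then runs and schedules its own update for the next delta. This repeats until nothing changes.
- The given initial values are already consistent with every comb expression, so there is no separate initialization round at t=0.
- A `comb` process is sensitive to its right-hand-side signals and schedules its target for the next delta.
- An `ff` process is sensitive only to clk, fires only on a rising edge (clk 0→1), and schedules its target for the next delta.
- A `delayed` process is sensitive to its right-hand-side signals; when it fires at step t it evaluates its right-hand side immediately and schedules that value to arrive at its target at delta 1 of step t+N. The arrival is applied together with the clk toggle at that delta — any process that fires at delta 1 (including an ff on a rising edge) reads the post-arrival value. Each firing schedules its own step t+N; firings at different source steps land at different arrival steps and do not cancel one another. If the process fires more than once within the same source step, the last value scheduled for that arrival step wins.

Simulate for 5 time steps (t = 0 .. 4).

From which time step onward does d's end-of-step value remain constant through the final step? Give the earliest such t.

2

t=0 Δ0: clk=0 d=0 b=0 c=1 a=0
  Δ1: clk:0→1
  Δ2: b:0→1
  Δ3: a:0→1
  (3Δ to stable)
t=1 Δ0: clk=1 d=0 b=1 c=1 a=1
  Δ1: clk:1→0
  (1Δ to stable)
t=2 Δ0: clk=0 d=0 b=1 c=1 a=1
  Δ1: clk:0→1
  Δ2: d:0→1
  (2Δ to stable)
t=3 Δ0: clk=1 d=1 b=1 c=1 a=1
  Δ1: clk:1→0
  (1Δ to stable)
t=4 Δ0: clk=0 d=1 b=1 c=1 a=1
  Δ1: clk:0→1
  (1Δ to stable)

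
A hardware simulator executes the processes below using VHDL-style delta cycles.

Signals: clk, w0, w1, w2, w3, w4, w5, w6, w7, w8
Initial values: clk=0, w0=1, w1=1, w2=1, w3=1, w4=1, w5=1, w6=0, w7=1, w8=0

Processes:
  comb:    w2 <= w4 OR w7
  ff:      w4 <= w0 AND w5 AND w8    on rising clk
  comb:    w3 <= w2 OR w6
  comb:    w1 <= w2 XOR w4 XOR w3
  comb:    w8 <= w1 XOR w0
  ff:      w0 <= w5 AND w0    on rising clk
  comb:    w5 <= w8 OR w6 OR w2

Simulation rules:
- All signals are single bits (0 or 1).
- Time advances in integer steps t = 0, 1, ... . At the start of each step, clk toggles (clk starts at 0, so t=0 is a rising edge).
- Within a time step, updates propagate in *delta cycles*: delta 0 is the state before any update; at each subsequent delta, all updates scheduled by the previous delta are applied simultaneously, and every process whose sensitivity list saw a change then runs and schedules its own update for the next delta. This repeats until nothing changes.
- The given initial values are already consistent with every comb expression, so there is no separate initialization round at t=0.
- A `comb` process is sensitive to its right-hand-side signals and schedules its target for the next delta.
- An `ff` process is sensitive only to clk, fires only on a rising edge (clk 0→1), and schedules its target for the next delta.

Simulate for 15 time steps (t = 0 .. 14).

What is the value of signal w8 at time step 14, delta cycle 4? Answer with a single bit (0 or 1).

0

t0.Δ0 w2=1 w8=0 w7=1 w6=0 clk=0 w3=1 w4=1 w1=1 w5=1 w0=1
t0.Δ1 w2=1 w8=0 w7=1 w6=0 clk=1 w3=1 w4=1 w1=1 w5=1 w0=1
t0.Δ2 w2=1 w8=0 w7=1 w6=0 clk=1 w3=1 w4=0 w1=1 w5=1 w0=1
t0.Δ3 w2=1 w8=0 w7=1 w6=0 clk=1 w3=1 w4=0 w1=0 w5=1 w0=1
t0.Δ4 w2=1 w8=1 w7=1 w6=0 clk=1 w3=1 w4=0 w1=0 w5=1 w0=1
t1.Δ0 w2=1 w8=1 w7=1 w6=0 clk=1 w3=1 w4=0 w1=0 w5=1 w0=1
t1.Δ1 w2=1 w8=1 w7=1 w6=0 clk=0 w3=1 w4=0 w1=0 w5=1 w0=1
t2.Δ0 w2=1 w8=1 w7=1 w6=0 clk=0 w3=1 w4=0 w1=0 w5=1 w0=1
t2.Δ1 w2=1 w8=1 w7=1 w6=0 clk=1 w3=1 w4=0 w1=0 w5=1 w0=1
t2.Δ2 w2=1 w8=1 w7=1 w6=0 clk=1 w3=1 w4=1 w1=0 w5=1 w0=1
t2.Δ3 w2=1 w8=1 w7=1 w6=0 clk=1 w3=1 w4=1 w1=1 w5=1 w0=1
t2.Δ4 w2=1 w8=0 w7=1 w6=0 clk=1 w3=1 w4=1 w1=1 w5=1 w0=1
t3.Δ0 w2=1 w8=0 w7=1 w6=0 clk=1 w3=1 w4=1 w1=1 w5=1 w0=1
t3.Δ1 w2=1 w8=0 w7=1 w6=0 clk=0 w3=1 w4=1 w1=1 w5=1 w0=1
t4.Δ0 w2=1 w8=0 w7=1 w6=0 clk=0 w3=1 w4=1 w1=1 w5=1 w0=1
t4.Δ1 w2=1 w8=0 w7=1 w6=0 clk=1 w3=1 w4=1 w1=1 w5=1 w0=1
t4.Δ2 w2=1 w8=0 w7=1 w6=0 clk=1 w3=1 w4=0 w1=1 w5=1 w0=1
t4.Δ3 w2=1 w8=0 w7=1 w6=0 clk=1 w3=1 w4=0 w1=0 w5=1 w0=1
t4.Δ4 w2=1 w8=1 w7=1 w6=0 clk=1 w3=1 w4=0 w1=0 w5=1 w0=1
t5.Δ0 w2=1 w8=1 w7=1 w6=0 clk=1 w3=1 w4=0 w1=0 w5=1 w0=1
t5.Δ1 w2=1 w8=1 w7=1 w6=0 clk=0 w3=1 w4=0 w1=0 w5=1 w0=1
t6.Δ0 w2=1 w8=1 w7=1 w6=0 clk=0 w3=1 w4=0 w1=0 w5=1 w0=1
t6.Δ1 w2=1 w8=1 w7=1 w6=0 clk=1 w3=1 w4=0 w1=0 w5=1 w0=1
t6.Δ2 w2=1 w8=1 w7=1 w6=0 clk=1 w3=1 w4=1 w1=0 w5=1 w0=1
t6.Δ3 w2=1 w8=1 w7=1 w6=0 clk=1 w3=1 w4=1 w1=1 w5=1 w0=1
t6.Δ4 w2=1 w8=0 w7=1 w6=0 clk=1 w3=1 w4=1 w1=1 w5=1 w0=1
t7.Δ0 w2=1 w8=0 w7=1 w6=0 clk=1 w3=1 w4=1 w1=1 w5=1 w0=1
t7.Δ1 w2=1 w8=0 w7=1 w6=0 clk=0 w3=1 w4=1 w1=1 w5=1 w0=1
t8.Δ0 w2=1 w8=0 w7=1 w6=0 clk=0 w3=1 w4=1 w1=1 w5=1 w0=1
t8.Δ1 w2=1 w8=0 w7=1 w6=0 clk=1 w3=1 w4=1 w1=1 w5=1 w0=1
t8.Δ2 w2=1 w8=0 w7=1 w6=0 clk=1 w3=1 w4=0 w1=1 w5=1 w0=1
t8.Δ3 w2=1 w8=0 w7=1 w6=0 clk=1 w3=1 w4=0 w1=0 w5=1 w0=1
t8.Δ4 w2=1 w8=1 w7=1 w6=0 clk=1 w3=1 w4=0 w1=0 w5=1 w0=1
t9.Δ0 w2=1 w8=1 w7=1 w6=0 clk=1 w3=1 w4=0 w1=0 w5=1 w0=1
t9.Δ1 w2=1 w8=1 w7=1 w6=0 clk=0 w3=1 w4=0 w1=0 w5=1 w0=1
t10.Δ0 w2=1 w8=1 w7=1 w6=0 clk=0 w3=1 w4=0 w1=0 w5=1 w0=1
t10.Δ1 w2=1 w8=1 w7=1 w6=0 clk=1 w3=1 w4=0 w1=0 w5=1 w0=1
t10.Δ2 w2=1 w8=1 w7=1 w6=0 clk=1 w3=1 w4=1 w1=0 w5=1 w0=1
t10.Δ3 w2=1 w8=1 w7=1 w6=0 clk=1 w3=1 w4=1 w1=1 w5=1 w0=1
t10.Δ4 w2=1 w8=0 w7=1 w6=0 clk=1 w3=1 w4=1 w1=1 w5=1 w0=1
t11.Δ0 w2=1 w8=0 w7=1 w6=0 clk=1 w3=1 w4=1 w1=1 w5=1 w0=1
t11.Δ1 w2=1 w8=0 w7=1 w6=0 clk=0 w3=1 w4=1 w1=1 w5=1 w0=1
t12.Δ0 w2=1 w8=0 w7=1 w6=0 clk=0 w3=1 w4=1 w1=1 w5=1 w0=1
t12.Δ1 w2=1 w8=0 w7=1 w6=0 clk=1 w3=1 w4=1 w1=1 w5=1 w0=1
t12.Δ2 w2=1 w8=0 w7=1 w6=0 clk=1 w3=1 w4=0 w1=1 w5=1 w0=1
t12.Δ3 w2=1 w8=0 w7=1 w6=0 clk=1 w3=1 w4=0 w1=0 w5=1 w0=1
t12.Δ4 w2=1 w8=1 w7=1 w6=0 clk=1 w3=1 w4=0 w1=0 w5=1 w0=1
t13.Δ0 w2=1 w8=1 w7=1 w6=0 clk=1 w3=1 w4=0 w1=0 w5=1 w0=1
t13.Δ1 w2=1 w8=1 w7=1 w6=0 clk=0 w3=1 w4=0 w1=0 w5=1 w0=1
t14.Δ0 w2=1 w8=1 w7=1 w6=0 clk=0 w3=1 w4=0 w1=0 w5=1 w0=1
t14.Δ1 w2=1 w8=1 w7=1 w6=0 clk=1 w3=1 w4=0 w1=0 w5=1 w0=1
t14.Δ2 w2=1 w8=1 w7=1 w6=0 clk=1 w3=1 w4=1 w1=0 w5=1 w0=1
t14.Δ3 w2=1 w8=1 w7=1 w6=0 clk=1 w3=1 w4=1 w1=1 w5=1 w0=1
t14.Δ4 w2=1 w8=0 w7=1 w6=0 clk=1 w3=1 w4=1 w1=1 w5=1 w0=1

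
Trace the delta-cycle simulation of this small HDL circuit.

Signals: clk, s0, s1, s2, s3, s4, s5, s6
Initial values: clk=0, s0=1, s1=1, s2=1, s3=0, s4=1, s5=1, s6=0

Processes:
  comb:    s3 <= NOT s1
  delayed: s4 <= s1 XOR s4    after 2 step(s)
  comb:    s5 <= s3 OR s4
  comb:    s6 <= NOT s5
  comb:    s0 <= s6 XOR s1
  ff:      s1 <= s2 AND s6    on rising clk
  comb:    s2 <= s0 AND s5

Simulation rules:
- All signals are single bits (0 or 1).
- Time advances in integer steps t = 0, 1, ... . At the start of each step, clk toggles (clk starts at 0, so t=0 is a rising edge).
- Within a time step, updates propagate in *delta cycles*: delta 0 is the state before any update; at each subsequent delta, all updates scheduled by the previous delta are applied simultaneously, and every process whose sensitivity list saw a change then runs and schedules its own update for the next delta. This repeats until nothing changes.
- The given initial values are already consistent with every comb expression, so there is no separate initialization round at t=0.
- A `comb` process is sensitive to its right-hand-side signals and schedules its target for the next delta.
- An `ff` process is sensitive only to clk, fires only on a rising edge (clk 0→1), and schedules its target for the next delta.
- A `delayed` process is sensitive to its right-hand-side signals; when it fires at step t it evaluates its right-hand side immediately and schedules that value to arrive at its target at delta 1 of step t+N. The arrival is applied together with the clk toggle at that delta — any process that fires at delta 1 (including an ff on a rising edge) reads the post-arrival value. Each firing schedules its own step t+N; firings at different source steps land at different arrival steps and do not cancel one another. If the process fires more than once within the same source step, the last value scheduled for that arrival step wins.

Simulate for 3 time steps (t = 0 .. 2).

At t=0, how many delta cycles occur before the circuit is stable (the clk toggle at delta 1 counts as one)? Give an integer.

t=0 Δ0: s2=1 s1=1 clk=0 s3=0 s6=0 s0=1 s4=1 s5=1
  Δ1: clk:0→1
  Δ2: s1:1→0
  Δ3: s3:0→1, s0:1→0
  Δ4: s2:1→0
  (4Δ to stable)
t=1 Δ0: s2=0 s1=0 clk=1 s3=1 s6=0 s0=0 s4=1 s5=1
  Δ1: clk:1→0
  (1Δ to stable)
t=2 Δ0: s2=0 s1=0 clk=0 s3=1 s6=0 s0=0 s4=1 s5=1
  Δ1: clk:0→1
  (1Δ to stable)

4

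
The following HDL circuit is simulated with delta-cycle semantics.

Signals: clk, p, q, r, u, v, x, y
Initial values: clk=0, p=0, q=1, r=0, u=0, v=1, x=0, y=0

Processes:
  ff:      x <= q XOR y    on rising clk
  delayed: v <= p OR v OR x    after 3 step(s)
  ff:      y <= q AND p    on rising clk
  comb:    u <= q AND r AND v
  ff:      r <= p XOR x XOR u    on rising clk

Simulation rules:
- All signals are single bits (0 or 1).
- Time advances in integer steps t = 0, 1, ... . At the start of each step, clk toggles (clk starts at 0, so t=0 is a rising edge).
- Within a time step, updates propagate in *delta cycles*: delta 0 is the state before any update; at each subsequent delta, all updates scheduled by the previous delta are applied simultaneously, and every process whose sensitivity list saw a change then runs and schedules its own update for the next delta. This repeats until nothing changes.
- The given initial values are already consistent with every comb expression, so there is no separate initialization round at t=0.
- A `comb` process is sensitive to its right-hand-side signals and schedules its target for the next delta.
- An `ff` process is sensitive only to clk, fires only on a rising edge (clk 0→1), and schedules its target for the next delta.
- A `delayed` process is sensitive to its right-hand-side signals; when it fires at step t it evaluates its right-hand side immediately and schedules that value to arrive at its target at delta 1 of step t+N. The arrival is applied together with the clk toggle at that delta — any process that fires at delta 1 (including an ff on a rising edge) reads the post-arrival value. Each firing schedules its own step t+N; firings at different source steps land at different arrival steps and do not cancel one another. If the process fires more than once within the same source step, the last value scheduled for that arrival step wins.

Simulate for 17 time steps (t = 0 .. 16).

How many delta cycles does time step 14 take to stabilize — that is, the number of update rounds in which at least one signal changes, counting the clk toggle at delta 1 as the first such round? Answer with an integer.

[bits: u,v,y,r,x,q,p,clk]
t=0: Δ0=01000100 Δ1=01000101 Δ2=01001101 | 2Δ
t=1: Δ0=01001101 Δ1=01001100 | 1Δ
t=2: Δ0=01001100 Δ1=01001101 Δ2=01011101 Δ3=11011101 | 3Δ
t=3: Δ0=11011101 Δ1=11011100 | 1Δ
t=4: Δ0=11011100 Δ1=11011101 Δ2=11001101 Δ3=01001101 | 3Δ
t=5: Δ0=01001101 Δ1=01001100 | 1Δ
t=6: Δ0=01001100 Δ1=01001101 Δ2=01011101 Δ3=11011101 | 3Δ
t=7: Δ0=11011101 Δ1=11011100 | 1Δ
t=8: Δ0=11011100 Δ1=11011101 Δ2=11001101 Δ3=01001101 | 3Δ
t=9: Δ0=01001101 Δ1=01001100 | 1Δ
t=10: Δ0=01001100 Δ1=01001101 Δ2=01011101 Δ3=11011101 | 3Δ
t=11: Δ0=11011101 Δ1=11011100 | 1Δ
t=12: Δ0=11011100 Δ1=11011101 Δ2=11001101 Δ3=01001101 | 3Δ
t=13: Δ0=01001101 Δ1=01001100 | 1Δ
t=14: Δ0=01001100 Δ1=01001101 Δ2=01011101 Δ3=11011101 | 3Δ
t=15: Δ0=11011101 Δ1=11011100 | 1Δ
t=16: Δ0=11011100 Δ1=11011101 Δ2=11001101 Δ3=01001101 | 3Δ

3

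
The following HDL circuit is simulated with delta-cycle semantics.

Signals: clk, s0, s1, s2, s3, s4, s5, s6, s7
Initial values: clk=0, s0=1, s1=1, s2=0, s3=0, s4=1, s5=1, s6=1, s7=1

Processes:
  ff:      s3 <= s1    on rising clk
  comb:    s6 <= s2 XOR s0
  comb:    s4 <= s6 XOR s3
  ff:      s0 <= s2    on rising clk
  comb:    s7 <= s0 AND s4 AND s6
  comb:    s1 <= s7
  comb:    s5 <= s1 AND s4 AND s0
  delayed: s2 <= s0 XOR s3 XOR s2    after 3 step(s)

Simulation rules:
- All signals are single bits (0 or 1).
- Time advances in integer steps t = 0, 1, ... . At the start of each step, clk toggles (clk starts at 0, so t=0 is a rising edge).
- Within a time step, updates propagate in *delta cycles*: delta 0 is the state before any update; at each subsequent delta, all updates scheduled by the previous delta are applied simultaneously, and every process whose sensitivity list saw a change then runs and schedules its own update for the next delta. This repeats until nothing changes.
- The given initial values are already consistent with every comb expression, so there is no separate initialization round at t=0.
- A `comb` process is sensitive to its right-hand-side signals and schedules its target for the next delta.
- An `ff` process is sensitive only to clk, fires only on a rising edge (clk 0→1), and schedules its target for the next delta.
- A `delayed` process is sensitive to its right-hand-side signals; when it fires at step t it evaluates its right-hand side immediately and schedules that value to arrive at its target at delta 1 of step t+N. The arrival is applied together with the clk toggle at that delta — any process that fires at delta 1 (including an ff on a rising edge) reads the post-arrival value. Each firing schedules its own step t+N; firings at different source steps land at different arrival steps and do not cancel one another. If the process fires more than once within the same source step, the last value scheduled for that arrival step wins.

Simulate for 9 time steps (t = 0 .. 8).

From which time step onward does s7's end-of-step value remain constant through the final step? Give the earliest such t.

[bits: s3,s4,s2,s7,s5,s0,clk,s6,s1]
t=0: Δ0=010111011 Δ1=010111111 Δ2=110110111 Δ3=100000101 Δ4=110000100 | 4Δ
t=1: Δ0=110000100 Δ1=110000000 | 1Δ
t=2: Δ0=110000000 Δ1=110000100 Δ2=010000100 Δ3=000000100 | 3Δ
t=3: Δ0=000000100 Δ1=001000000 Δ2=001000010 Δ3=011000010 | 3Δ
t=4: Δ0=011000010 Δ1=011000110 Δ2=011001110 Δ3=011101100 Δ4=001001101 Δ5=001001100 | 5Δ
t=5: Δ0=001001100 Δ1=000001000 Δ2=000001010 Δ3=010001010 Δ4=010101010 Δ5=010101011 Δ6=010111011 | 6Δ
t=6: Δ0=010111011 Δ1=011111111 Δ2=111111101 Δ3=111011101 Δ4=111011100 Δ5=111001100 | 5Δ
t=7: Δ0=111001100 Δ1=110001000 Δ2=110001010 Δ3=100101010 Δ4=100001011 Δ5=100001010 | 5Δ
t=8: Δ0=100001010 Δ1=101001110 Δ2=001001100 | 2Δ

6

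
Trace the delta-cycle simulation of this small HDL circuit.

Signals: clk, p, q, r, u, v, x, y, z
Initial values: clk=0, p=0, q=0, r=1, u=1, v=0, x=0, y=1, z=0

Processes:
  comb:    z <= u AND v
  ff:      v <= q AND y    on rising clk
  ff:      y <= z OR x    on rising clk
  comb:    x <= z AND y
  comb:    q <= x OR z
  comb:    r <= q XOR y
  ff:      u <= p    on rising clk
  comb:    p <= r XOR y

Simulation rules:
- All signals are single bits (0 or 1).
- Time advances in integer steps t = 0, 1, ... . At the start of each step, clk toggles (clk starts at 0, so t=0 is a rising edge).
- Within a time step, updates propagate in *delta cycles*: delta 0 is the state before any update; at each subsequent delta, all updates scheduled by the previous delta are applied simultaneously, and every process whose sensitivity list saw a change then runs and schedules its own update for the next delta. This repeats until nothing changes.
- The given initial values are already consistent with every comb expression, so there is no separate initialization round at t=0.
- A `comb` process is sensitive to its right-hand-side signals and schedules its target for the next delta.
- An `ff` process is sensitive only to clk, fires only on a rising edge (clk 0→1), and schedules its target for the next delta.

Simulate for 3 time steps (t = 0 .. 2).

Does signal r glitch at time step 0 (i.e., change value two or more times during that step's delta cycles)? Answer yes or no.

no

[bits: v,p,u,x,z,q,y,clk,r]
t=0: Δ0=001000101 Δ1=001000111 Δ2=000000011 Δ3=010000010 Δ4=000000010 | 4Δ
t=1: Δ0=000000010 Δ1=000000000 | 1Δ
t=2: Δ0=000000000 Δ1=000000010 | 1Δ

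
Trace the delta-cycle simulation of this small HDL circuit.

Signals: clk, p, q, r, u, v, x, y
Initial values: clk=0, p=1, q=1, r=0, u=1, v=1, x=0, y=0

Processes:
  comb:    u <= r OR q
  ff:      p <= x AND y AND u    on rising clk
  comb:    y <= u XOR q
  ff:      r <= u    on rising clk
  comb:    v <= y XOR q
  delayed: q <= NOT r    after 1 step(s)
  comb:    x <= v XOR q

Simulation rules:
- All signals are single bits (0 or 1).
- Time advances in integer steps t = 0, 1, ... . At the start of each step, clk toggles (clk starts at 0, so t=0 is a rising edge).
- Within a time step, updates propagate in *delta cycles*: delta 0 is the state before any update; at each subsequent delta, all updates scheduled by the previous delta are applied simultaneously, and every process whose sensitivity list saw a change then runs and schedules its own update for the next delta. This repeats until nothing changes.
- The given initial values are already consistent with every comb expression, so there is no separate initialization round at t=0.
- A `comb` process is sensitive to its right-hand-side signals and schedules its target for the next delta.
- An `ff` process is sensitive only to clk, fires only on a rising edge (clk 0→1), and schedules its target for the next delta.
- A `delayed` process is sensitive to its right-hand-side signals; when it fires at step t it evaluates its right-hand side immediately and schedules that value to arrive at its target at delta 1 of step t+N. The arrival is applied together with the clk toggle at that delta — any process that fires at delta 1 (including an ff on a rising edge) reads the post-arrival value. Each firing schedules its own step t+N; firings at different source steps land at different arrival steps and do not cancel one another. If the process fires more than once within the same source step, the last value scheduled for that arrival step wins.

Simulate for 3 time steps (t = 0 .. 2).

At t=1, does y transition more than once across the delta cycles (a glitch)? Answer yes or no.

no

t=0 Δ0: q=1 r=0 v=1 clk=0 x=0 p=1 u=1 y=0
  Δ1: clk:0→1
  Δ2: r:0→1, p:1→0
  (2Δ to stable)
t=1 Δ0: q=1 r=1 v=1 clk=1 x=0 p=0 u=1 y=0
  Δ1: q:1→0, clk:1→0
  Δ2: v:1→0, x:0→1, y:0→1
  Δ3: v:0→1, x:1→0
  Δ4: x:0→1
  (4Δ to stable)
t=2 Δ0: q=0 r=1 v=1 clk=0 x=1 p=0 u=1 y=1
  Δ1: clk:0→1
  Δ2: p:0→1
  (2Δ to stable)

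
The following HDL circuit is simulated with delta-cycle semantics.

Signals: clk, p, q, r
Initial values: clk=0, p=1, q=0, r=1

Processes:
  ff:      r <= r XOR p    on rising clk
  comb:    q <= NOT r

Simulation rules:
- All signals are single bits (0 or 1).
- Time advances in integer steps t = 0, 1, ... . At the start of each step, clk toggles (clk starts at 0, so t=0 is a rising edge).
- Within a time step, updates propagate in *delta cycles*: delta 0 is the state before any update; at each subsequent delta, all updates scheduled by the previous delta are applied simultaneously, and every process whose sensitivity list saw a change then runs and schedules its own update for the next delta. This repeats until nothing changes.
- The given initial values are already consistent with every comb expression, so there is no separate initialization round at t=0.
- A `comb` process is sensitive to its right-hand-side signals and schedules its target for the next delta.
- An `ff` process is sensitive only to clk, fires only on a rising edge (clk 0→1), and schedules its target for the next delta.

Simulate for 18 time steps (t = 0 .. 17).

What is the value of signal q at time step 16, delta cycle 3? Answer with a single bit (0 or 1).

[bits: p,q,r,clk]
t=0: Δ0=1010 Δ1=1011 Δ2=1001 Δ3=1101 | 3Δ
t=1: Δ0=1101 Δ1=1100 | 1Δ
t=2: Δ0=1100 Δ1=1101 Δ2=1111 Δ3=1011 | 3Δ
t=3: Δ0=1011 Δ1=1010 | 1Δ
t=4: Δ0=1010 Δ1=1011 Δ2=1001 Δ3=1101 | 3Δ
t=5: Δ0=1101 Δ1=1100 | 1Δ
t=6: Δ0=1100 Δ1=1101 Δ2=1111 Δ3=1011 | 3Δ
t=7: Δ0=1011 Δ1=1010 | 1Δ
t=8: Δ0=1010 Δ1=1011 Δ2=1001 Δ3=1101 | 3Δ
t=9: Δ0=1101 Δ1=1100 | 1Δ
t=10: Δ0=1100 Δ1=1101 Δ2=1111 Δ3=1011 | 3Δ
t=11: Δ0=1011 Δ1=1010 | 1Δ
t=12: Δ0=1010 Δ1=1011 Δ2=1001 Δ3=1101 | 3Δ
t=13: Δ0=1101 Δ1=1100 | 1Δ
t=14: Δ0=1100 Δ1=1101 Δ2=1111 Δ3=1011 | 3Δ
t=15: Δ0=1011 Δ1=1010 | 1Δ
t=16: Δ0=1010 Δ1=1011 Δ2=1001 Δ3=1101 | 3Δ
t=17: Δ0=1101 Δ1=1100 | 1Δ

1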